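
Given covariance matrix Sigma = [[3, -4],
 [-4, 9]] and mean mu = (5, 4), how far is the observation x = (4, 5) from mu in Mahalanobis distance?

Step 1 — centre the observation: (x - mu) = (-1, 1).

Step 2 — invert Sigma. det(Sigma) = 3·9 - (-4)² = 11.
  Sigma^{-1} = (1/det) · [[d, -b], [-b, a]] = [[0.8182, 0.3636],
 [0.3636, 0.2727]].

Step 3 — form the quadratic (x - mu)^T · Sigma^{-1} · (x - mu):
  Sigma^{-1} · (x - mu) = (-0.4545, -0.0909).
  (x - mu)^T · [Sigma^{-1} · (x - mu)] = (-1)·(-0.4545) + (1)·(-0.0909) = 0.3636.

Step 4 — take square root: d = √(0.3636) ≈ 0.603.

d(x, mu) = √(0.3636) ≈ 0.603


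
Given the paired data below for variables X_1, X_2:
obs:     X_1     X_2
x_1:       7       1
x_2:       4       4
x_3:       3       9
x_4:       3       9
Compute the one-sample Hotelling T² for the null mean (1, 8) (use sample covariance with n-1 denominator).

Step 1 — sample mean vector:
  mean(X_1) = (7 + 4 + 3 + 3) / 4 = 17/4 = 4.25
  mean(X_2) = (1 + 4 + 9 + 9) / 4 = 23/4 = 5.75
  x̄ = (4.25, 5.75),  deviation x̄ - mu_0 = (4.25, 5.75) - (1, 8) = (3.25, -2.25).

Step 2 — sample covariance matrix, S[i,j] = (1/(n-1)) · Σ_k (x_{k,i} - mean_i) · (x_{k,j} - mean_j), divisor n-1 = 3:
  S[X_1,X_1] = ((2.75)·(2.75) + (-0.25)·(-0.25) + (-1.25)·(-1.25) + (-1.25)·(-1.25)) / 3 = 10.75/3 = 3.5833
  S[X_1,X_2] = ((2.75)·(-4.75) + (-0.25)·(-1.75) + (-1.25)·(3.25) + (-1.25)·(3.25)) / 3 = -20.75/3 = -6.9167
  S[X_2,X_2] = ((-4.75)·(-4.75) + (-1.75)·(-1.75) + (3.25)·(3.25) + (3.25)·(3.25)) / 3 = 46.75/3 = 15.5833
  S = [[3.5833, -6.9167],
 [-6.9167, 15.5833]].

Step 3 — invert S. det(S) = 3.5833·15.5833 - (-6.9167)² = 8.
  S^{-1} = (1/det) · [[d, -b], [-b, a]] = [[1.9479, 0.8646],
 [0.8646, 0.4479]].

Step 4 — quadratic form (x̄ - mu_0)^T · S^{-1} · (x̄ - mu_0):
  S^{-1} · (x̄ - mu_0) = (4.3854, 1.8021),
  (x̄ - mu_0)^T · [...] = (3.25)·(4.3854) + (-2.25)·(1.8021) = 10.1979.

Step 5 — scale by n: T² = 4 · 10.1979 = 40.7917.

T² ≈ 40.7917


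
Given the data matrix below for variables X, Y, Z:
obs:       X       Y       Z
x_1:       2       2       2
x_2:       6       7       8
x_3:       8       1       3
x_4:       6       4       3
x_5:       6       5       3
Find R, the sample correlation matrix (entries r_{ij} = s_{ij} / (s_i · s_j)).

Step 1 — column means:
  mean(X) = (2 + 6 + 8 + 6 + 6) / 5 = 28/5 = 5.6
  mean(Y) = (2 + 7 + 1 + 4 + 5) / 5 = 19/5 = 3.8
  mean(Z) = (2 + 8 + 3 + 3 + 3) / 5 = 19/5 = 3.8

Step 2 — sample variances and covariances s[i,j] = (1/(n-1)) · Σ_k (x_{k,i} - mean_i) · (x_{k,j} - mean_j), with n-1 = 4:
  s[X,X] = ((-3.6)·(-3.6) + (0.4)·(0.4) + (2.4)·(2.4) + (0.4)·(0.4) + (0.4)·(0.4)) / 4 = 19.2/4 = 4.8
  s[X,Y] = ((-3.6)·(-1.8) + (0.4)·(3.2) + (2.4)·(-2.8) + (0.4)·(0.2) + (0.4)·(1.2)) / 4 = 1.6/4 = 0.4
  s[X,Z] = ((-3.6)·(-1.8) + (0.4)·(4.2) + (2.4)·(-0.8) + (0.4)·(-0.8) + (0.4)·(-0.8)) / 4 = 5.6/4 = 1.4
  s[Y,Y] = ((-1.8)·(-1.8) + (3.2)·(3.2) + (-2.8)·(-2.8) + (0.2)·(0.2) + (1.2)·(1.2)) / 4 = 22.8/4 = 5.7
  s[Y,Z] = ((-1.8)·(-1.8) + (3.2)·(4.2) + (-2.8)·(-0.8) + (0.2)·(-0.8) + (1.2)·(-0.8)) / 4 = 17.8/4 = 4.45
  s[Z,Z] = ((-1.8)·(-1.8) + (4.2)·(4.2) + (-0.8)·(-0.8) + (-0.8)·(-0.8) + (-0.8)·(-0.8)) / 4 = 22.8/4 = 5.7
  Sample standard deviations s_i = √(s[i,i]):
  s(X) = √(4.8) = 2.1909
  s(Y) = √(5.7) = 2.3875
  s(Z) = √(5.7) = 2.3875

Step 3 — r_{ij} = s_{ij} / (s_i · s_j):
  r[X,X] = 1 (diagonal).
  r[X,Y] = 0.4 / (2.1909 · 2.3875) = 0.4 / 5.2307 = 0.0765
  r[X,Z] = 1.4 / (2.1909 · 2.3875) = 1.4 / 5.2307 = 0.2677
  r[Y,Y] = 1 (diagonal).
  r[Y,Z] = 4.45 / (2.3875 · 2.3875) = 4.45 / 5.7 = 0.7807
  r[Z,Z] = 1 (diagonal).

R is symmetric with unit diagonal. Assembling:

R = [[1, 0.0765, 0.2677],
 [0.0765, 1, 0.7807],
 [0.2677, 0.7807, 1]]


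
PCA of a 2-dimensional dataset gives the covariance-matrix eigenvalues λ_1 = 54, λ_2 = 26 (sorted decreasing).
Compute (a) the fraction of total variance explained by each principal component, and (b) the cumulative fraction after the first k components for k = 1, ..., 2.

Step 1 — total variance = trace(Sigma) = Σ λ_i = 54 + 26 = 80.

Step 2 — fraction explained by component i = λ_i / Σ λ:
  PC1: 54/80 = 0.675
  PC2: 26/80 = 0.325

Step 3 — cumulative fraction after k components = (λ_1 + ... + λ_k) / Σ λ:
  k = 1: 54/80 = 0.675
  k = 2: (54 + 26)/80 = 80/80 = 1

Summary (fraction, with percent):

explained: PC1 0.675 (67.5%), PC2 0.325 (32.5%);  cumulative: 0.675, 1


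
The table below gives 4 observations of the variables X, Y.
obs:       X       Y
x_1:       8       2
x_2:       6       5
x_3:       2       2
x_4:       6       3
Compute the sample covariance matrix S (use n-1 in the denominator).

Step 1 — column means:
  mean(X) = (8 + 6 + 2 + 6) / 4 = 22/4 = 5.5
  mean(Y) = (2 + 5 + 2 + 3) / 4 = 12/4 = 3

Step 2 — sample covariance S[i,j] = (1/(n-1)) · Σ_k (x_{k,i} - mean_i) · (x_{k,j} - mean_j), with n-1 = 3.
  S[X,X] = ((2.5)·(2.5) + (0.5)·(0.5) + (-3.5)·(-3.5) + (0.5)·(0.5)) / 3 = 19/3 = 6.3333
  S[X,Y] = ((2.5)·(-1) + (0.5)·(2) + (-3.5)·(-1) + (0.5)·(0)) / 3 = 2/3 = 0.6667
  S[Y,Y] = ((-1)·(-1) + (2)·(2) + (-1)·(-1) + (0)·(0)) / 3 = 6/3 = 2

S is symmetric (S[j,i] = S[i,j]). Assembling:

S = [[6.3333, 0.6667],
 [0.6667, 2]]


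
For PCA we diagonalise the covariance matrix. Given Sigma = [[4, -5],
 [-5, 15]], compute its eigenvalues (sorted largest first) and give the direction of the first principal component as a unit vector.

Step 1 — characteristic polynomial of 2×2 Sigma:
  det(Sigma - λI) = λ² - trace · λ + det = 0.
  trace = 4 + 15 = 19, det = 4·15 - (-5)² = 35.
Step 2 — discriminant:
  Δ = trace² - 4·det = 361 - 140 = 221.
Step 3 — eigenvalues:
  λ = (trace ± √Δ)/2 = (19 ± 14.8661)/2,
  λ_1 = 16.933,  λ_2 = 2.067.

Step 4 — unit eigenvector for λ_1: solve (Sigma - λ_1 I)v = 0. First row:
  (4 - 16.933)·v_x + (-5)·v_y = 0, i.e. (-12.933)·v_x + (-5)·v_y = 0,
  so v ∝ (b, λ_1 - a) = (-5, 12.933); multiply by -1 so the first entry is positive: u = (5, -12.933).
  ||u|| = √((5)² + (-12.933)²) = √(192.2634) ≈ 13.8659,
  v_1 = u/||u|| ≈ (0.3606, -0.9327) (||v_1|| = 1).

λ_1 = 16.933,  λ_2 = 2.067;  v_1 ≈ (0.3606, -0.9327)


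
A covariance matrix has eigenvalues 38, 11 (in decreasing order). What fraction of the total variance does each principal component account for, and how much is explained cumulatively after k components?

Step 1 — total variance = trace(Sigma) = Σ λ_i = 38 + 11 = 49.

Step 2 — fraction explained by component i = λ_i / Σ λ:
  PC1: 38/49 = 0.7755
  PC2: 11/49 = 0.2245

Step 3 — cumulative fraction after k components = (λ_1 + ... + λ_k) / Σ λ:
  k = 1: 38/49 = 0.7755
  k = 2: (38 + 11)/49 = 49/49 = 1

Summary (fraction, with percent):

explained: PC1 0.7755 (77.55%), PC2 0.2245 (22.45%);  cumulative: 0.7755, 1


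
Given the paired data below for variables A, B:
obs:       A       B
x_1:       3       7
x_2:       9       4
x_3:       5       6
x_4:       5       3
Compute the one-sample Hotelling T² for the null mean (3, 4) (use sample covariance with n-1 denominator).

Step 1 — sample mean vector:
  mean(A) = (3 + 9 + 5 + 5) / 4 = 22/4 = 5.5
  mean(B) = (7 + 4 + 6 + 3) / 4 = 20/4 = 5
  x̄ = (5.5, 5),  deviation x̄ - mu_0 = (5.5, 5) - (3, 4) = (2.5, 1).

Step 2 — sample covariance matrix, S[i,j] = (1/(n-1)) · Σ_k (x_{k,i} - mean_i) · (x_{k,j} - mean_j), divisor n-1 = 3:
  S[A,A] = ((-2.5)·(-2.5) + (3.5)·(3.5) + (-0.5)·(-0.5) + (-0.5)·(-0.5)) / 3 = 19/3 = 6.3333
  S[A,B] = ((-2.5)·(2) + (3.5)·(-1) + (-0.5)·(1) + (-0.5)·(-2)) / 3 = -8/3 = -2.6667
  S[B,B] = ((2)·(2) + (-1)·(-1) + (1)·(1) + (-2)·(-2)) / 3 = 10/3 = 3.3333
  S = [[6.3333, -2.6667],
 [-2.6667, 3.3333]].

Step 3 — invert S. det(S) = 6.3333·3.3333 - (-2.6667)² = 14.
  S^{-1} = (1/det) · [[d, -b], [-b, a]] = [[0.2381, 0.1905],
 [0.1905, 0.4524]].

Step 4 — quadratic form (x̄ - mu_0)^T · S^{-1} · (x̄ - mu_0):
  S^{-1} · (x̄ - mu_0) = (0.7857, 0.9286),
  (x̄ - mu_0)^T · [...] = (2.5)·(0.7857) + (1)·(0.9286) = 2.8929.

Step 5 — scale by n: T² = 4 · 2.8929 = 11.5714.

T² ≈ 11.5714


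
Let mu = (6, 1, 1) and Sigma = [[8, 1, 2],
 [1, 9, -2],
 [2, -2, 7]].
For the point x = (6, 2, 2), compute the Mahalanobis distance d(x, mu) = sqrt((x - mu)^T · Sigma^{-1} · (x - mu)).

Step 1 — centre the observation: (x - mu) = (0, 1, 1).

Step 2 — invert Sigma (cofactor / det for 3×3, or solve directly):
  Sigma^{-1} = [[0.1401, -0.0261, -0.0475],
 [-0.0261, 0.1235, 0.0428],
 [-0.0475, 0.0428, 0.1686]].

Step 3 — form the quadratic (x - mu)^T · Sigma^{-1} · (x - mu):
  Sigma^{-1} · (x - mu) = (-0.0736, 0.1663, 0.2114).
  (x - mu)^T · [Sigma^{-1} · (x - mu)] = (0)·(-0.0736) + (1)·(0.1663) + (1)·(0.2114) = 0.3777.

Step 4 — take square root: d = √(0.3777) ≈ 0.6146.

d(x, mu) = √(0.3777) ≈ 0.6146


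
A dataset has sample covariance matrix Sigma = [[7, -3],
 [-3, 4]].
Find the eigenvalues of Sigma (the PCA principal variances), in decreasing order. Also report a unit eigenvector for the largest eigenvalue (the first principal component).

Step 1 — characteristic polynomial of 2×2 Sigma:
  det(Sigma - λI) = λ² - trace · λ + det = 0.
  trace = 7 + 4 = 11, det = 7·4 - (-3)² = 19.
Step 2 — discriminant:
  Δ = trace² - 4·det = 121 - 76 = 45.
Step 3 — eigenvalues:
  λ = (trace ± √Δ)/2 = (11 ± 6.7082)/2,
  λ_1 = 8.8541,  λ_2 = 2.1459.

Step 4 — unit eigenvector for λ_1: solve (Sigma - λ_1 I)v = 0. First row:
  (7 - 8.8541)·v_x + (-3)·v_y = 0, i.e. (-1.8541)·v_x + (-3)·v_y = 0,
  so v ∝ (b, λ_1 - a) = (-3, 1.8541); multiply by -1 so the first entry is positive: u = (3, -1.8541).
  ||u|| = √((3)² + (-1.8541)²) = √(12.4377) ≈ 3.5267,
  v_1 = u/||u|| ≈ (0.8507, -0.5257) (||v_1|| = 1).

λ_1 = 8.8541,  λ_2 = 2.1459;  v_1 ≈ (0.8507, -0.5257)


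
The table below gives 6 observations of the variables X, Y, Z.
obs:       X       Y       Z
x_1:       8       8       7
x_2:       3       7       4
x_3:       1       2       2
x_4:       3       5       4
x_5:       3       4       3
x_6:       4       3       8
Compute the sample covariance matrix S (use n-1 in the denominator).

Step 1 — column means:
  mean(X) = (8 + 3 + 1 + 3 + 3 + 4) / 6 = 22/6 = 3.6667
  mean(Y) = (8 + 7 + 2 + 5 + 4 + 3) / 6 = 29/6 = 4.8333
  mean(Z) = (7 + 4 + 2 + 4 + 3 + 8) / 6 = 28/6 = 4.6667

Step 2 — sample covariance S[i,j] = (1/(n-1)) · Σ_k (x_{k,i} - mean_i) · (x_{k,j} - mean_j), with n-1 = 5.
  S[X,X] = ((4.3333)·(4.3333) + (-0.6667)·(-0.6667) + (-2.6667)·(-2.6667) + (-0.6667)·(-0.6667) + (-0.6667)·(-0.6667) + (0.3333)·(0.3333)) / 5 = 27.3333/5 = 5.4667
  S[X,Y] = ((4.3333)·(3.1667) + (-0.6667)·(2.1667) + (-2.6667)·(-2.8333) + (-0.6667)·(0.1667) + (-0.6667)·(-0.8333) + (0.3333)·(-1.8333)) / 5 = 19.6667/5 = 3.9333
  S[X,Z] = ((4.3333)·(2.3333) + (-0.6667)·(-0.6667) + (-2.6667)·(-2.6667) + (-0.6667)·(-0.6667) + (-0.6667)·(-1.6667) + (0.3333)·(3.3333)) / 5 = 20.3333/5 = 4.0667
  S[Y,Y] = ((3.1667)·(3.1667) + (2.1667)·(2.1667) + (-2.8333)·(-2.8333) + (0.1667)·(0.1667) + (-0.8333)·(-0.8333) + (-1.8333)·(-1.8333)) / 5 = 26.8333/5 = 5.3667
  S[Y,Z] = ((3.1667)·(2.3333) + (2.1667)·(-0.6667) + (-2.8333)·(-2.6667) + (0.1667)·(-0.6667) + (-0.8333)·(-1.6667) + (-1.8333)·(3.3333)) / 5 = 8.6667/5 = 1.7333
  S[Z,Z] = ((2.3333)·(2.3333) + (-0.6667)·(-0.6667) + (-2.6667)·(-2.6667) + (-0.6667)·(-0.6667) + (-1.6667)·(-1.6667) + (3.3333)·(3.3333)) / 5 = 27.3333/5 = 5.4667

S is symmetric (S[j,i] = S[i,j]). Assembling:

S = [[5.4667, 3.9333, 4.0667],
 [3.9333, 5.3667, 1.7333],
 [4.0667, 1.7333, 5.4667]]


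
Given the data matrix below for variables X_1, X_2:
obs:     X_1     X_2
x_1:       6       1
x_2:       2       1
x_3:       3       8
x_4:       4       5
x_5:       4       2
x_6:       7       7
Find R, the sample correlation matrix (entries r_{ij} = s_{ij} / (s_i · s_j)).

Step 1 — column means:
  mean(X_1) = (6 + 2 + 3 + 4 + 4 + 7) / 6 = 26/6 = 4.3333
  mean(X_2) = (1 + 1 + 8 + 5 + 2 + 7) / 6 = 24/6 = 4

Step 2 — sample variances and covariances s[i,j] = (1/(n-1)) · Σ_k (x_{k,i} - mean_i) · (x_{k,j} - mean_j), with n-1 = 5:
  s[X_1,X_1] = ((1.6667)·(1.6667) + (-2.3333)·(-2.3333) + (-1.3333)·(-1.3333) + (-0.3333)·(-0.3333) + (-0.3333)·(-0.3333) + (2.6667)·(2.6667)) / 5 = 17.3333/5 = 3.4667
  s[X_1,X_2] = ((1.6667)·(-3) + (-2.3333)·(-3) + (-1.3333)·(4) + (-0.3333)·(1) + (-0.3333)·(-2) + (2.6667)·(3)) / 5 = 5/5 = 1
  s[X_2,X_2] = ((-3)·(-3) + (-3)·(-3) + (4)·(4) + (1)·(1) + (-2)·(-2) + (3)·(3)) / 5 = 48/5 = 9.6
  Sample standard deviations s_i = √(s[i,i]):
  s(X_1) = √(3.4667) = 1.8619
  s(X_2) = √(9.6) = 3.0984

Step 3 — r_{ij} = s_{ij} / (s_i · s_j):
  r[X_1,X_1] = 1 (diagonal).
  r[X_1,X_2] = 1 / (1.8619 · 3.0984) = 1 / 5.7689 = 0.1733
  r[X_2,X_2] = 1 (diagonal).

R is symmetric with unit diagonal. Assembling:

R = [[1, 0.1733],
 [0.1733, 1]]


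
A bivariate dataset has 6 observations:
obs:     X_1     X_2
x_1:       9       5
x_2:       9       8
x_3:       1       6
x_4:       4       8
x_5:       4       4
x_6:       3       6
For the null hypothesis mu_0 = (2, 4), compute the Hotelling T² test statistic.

Step 1 — sample mean vector:
  mean(X_1) = (9 + 9 + 1 + 4 + 4 + 3) / 6 = 30/6 = 5
  mean(X_2) = (5 + 8 + 6 + 8 + 4 + 6) / 6 = 37/6 = 6.1667
  x̄ = (5, 6.1667),  deviation x̄ - mu_0 = (5, 6.1667) - (2, 4) = (3, 2.1667).

Step 2 — sample covariance matrix, S[i,j] = (1/(n-1)) · Σ_k (x_{k,i} - mean_i) · (x_{k,j} - mean_j), divisor n-1 = 5:
  S[X_1,X_1] = ((4)·(4) + (4)·(4) + (-4)·(-4) + (-1)·(-1) + (-1)·(-1) + (-2)·(-2)) / 5 = 54/5 = 10.8
  S[X_1,X_2] = ((4)·(-1.1667) + (4)·(1.8333) + (-4)·(-0.1667) + (-1)·(1.8333) + (-1)·(-2.1667) + (-2)·(-0.1667)) / 5 = 4/5 = 0.8
  S[X_2,X_2] = ((-1.1667)·(-1.1667) + (1.8333)·(1.8333) + (-0.1667)·(-0.1667) + (1.8333)·(1.8333) + (-2.1667)·(-2.1667) + (-0.1667)·(-0.1667)) / 5 = 12.8333/5 = 2.5667
  S = [[10.8, 0.8],
 [0.8, 2.5667]].

Step 3 — invert S. det(S) = 10.8·2.5667 - (0.8)² = 27.08.
  S^{-1} = (1/det) · [[d, -b], [-b, a]] = [[0.0948, -0.0295],
 [-0.0295, 0.3988]].

Step 4 — quadratic form (x̄ - mu_0)^T · S^{-1} · (x̄ - mu_0):
  S^{-1} · (x̄ - mu_0) = (0.2203, 0.7755),
  (x̄ - mu_0)^T · [...] = (3)·(0.2203) + (2.1667)·(0.7755) = 2.3412.

Step 5 — scale by n: T² = 6 · 2.3412 = 14.0473.

T² ≈ 14.0473


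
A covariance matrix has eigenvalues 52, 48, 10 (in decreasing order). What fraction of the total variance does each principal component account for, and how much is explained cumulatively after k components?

Step 1 — total variance = trace(Sigma) = Σ λ_i = 52 + 48 + 10 = 110.

Step 2 — fraction explained by component i = λ_i / Σ λ:
  PC1: 52/110 = 0.4727
  PC2: 48/110 = 0.4364
  PC3: 10/110 = 0.0909

Step 3 — cumulative fraction after k components = (λ_1 + ... + λ_k) / Σ λ:
  k = 1: 52/110 = 0.4727
  k = 2: (52 + 48)/110 = 100/110 = 0.9091
  k = 3: (52 + 48 + 10)/110 = 110/110 = 1

Summary (fraction, with percent):

explained: PC1 0.4727 (47.27%), PC2 0.4364 (43.64%), PC3 0.0909 (9.09%);  cumulative: 0.4727, 0.9091, 1


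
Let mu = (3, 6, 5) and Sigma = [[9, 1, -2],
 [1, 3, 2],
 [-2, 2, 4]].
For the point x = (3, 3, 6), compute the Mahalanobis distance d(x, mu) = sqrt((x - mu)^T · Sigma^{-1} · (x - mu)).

Step 1 — centre the observation: (x - mu) = (0, -3, 1).

Step 2 — invert Sigma (cofactor / det for 3×3, or solve directly):
  Sigma^{-1} = [[0.1667, -0.1667, 0.1667],
 [-0.1667, 0.6667, -0.4167],
 [0.1667, -0.4167, 0.5417]].

Step 3 — form the quadratic (x - mu)^T · Sigma^{-1} · (x - mu):
  Sigma^{-1} · (x - mu) = (0.6667, -2.4167, 1.7917).
  (x - mu)^T · [Sigma^{-1} · (x - mu)] = (0)·(0.6667) + (-3)·(-2.4167) + (1)·(1.7917) = 9.0417.

Step 4 — take square root: d = √(9.0417) ≈ 3.0069.

d(x, mu) = √(9.0417) ≈ 3.0069


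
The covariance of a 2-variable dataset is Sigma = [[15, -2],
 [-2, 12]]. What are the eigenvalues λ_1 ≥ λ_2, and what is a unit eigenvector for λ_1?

Step 1 — characteristic polynomial of 2×2 Sigma:
  det(Sigma - λI) = λ² - trace · λ + det = 0.
  trace = 15 + 12 = 27, det = 15·12 - (-2)² = 176.
Step 2 — discriminant:
  Δ = trace² - 4·det = 729 - 704 = 25.
Step 3 — eigenvalues:
  λ = (trace ± √Δ)/2 = (27 ± 5)/2,
  λ_1 = 16,  λ_2 = 11.

Step 4 — unit eigenvector for λ_1: solve (Sigma - λ_1 I)v = 0. First row:
  (15 - 16)·v_x + (-2)·v_y = 0, i.e. (-1)·v_x + (-2)·v_y = 0,
  so v ∝ (b, λ_1 - a) = (-2, 1); multiply by -1 so the first entry is positive: u = (2, -1).
  ||u|| = √((2)² + (-1)²) = √(5) ≈ 2.2361,
  v_1 = u/||u|| ≈ (0.8944, -0.4472) (||v_1|| = 1).

λ_1 = 16,  λ_2 = 11;  v_1 ≈ (0.8944, -0.4472)


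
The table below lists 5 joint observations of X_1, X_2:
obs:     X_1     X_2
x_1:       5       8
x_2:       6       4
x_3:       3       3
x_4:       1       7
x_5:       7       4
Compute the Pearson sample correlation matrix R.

Step 1 — column means:
  mean(X_1) = (5 + 6 + 3 + 1 + 7) / 5 = 22/5 = 4.4
  mean(X_2) = (8 + 4 + 3 + 7 + 4) / 5 = 26/5 = 5.2

Step 2 — sample variances and covariances s[i,j] = (1/(n-1)) · Σ_k (x_{k,i} - mean_i) · (x_{k,j} - mean_j), with n-1 = 4:
  s[X_1,X_1] = ((0.6)·(0.6) + (1.6)·(1.6) + (-1.4)·(-1.4) + (-3.4)·(-3.4) + (2.6)·(2.6)) / 4 = 23.2/4 = 5.8
  s[X_1,X_2] = ((0.6)·(2.8) + (1.6)·(-1.2) + (-1.4)·(-2.2) + (-3.4)·(1.8) + (2.6)·(-1.2)) / 4 = -6.4/4 = -1.6
  s[X_2,X_2] = ((2.8)·(2.8) + (-1.2)·(-1.2) + (-2.2)·(-2.2) + (1.8)·(1.8) + (-1.2)·(-1.2)) / 4 = 18.8/4 = 4.7
  Sample standard deviations s_i = √(s[i,i]):
  s(X_1) = √(5.8) = 2.4083
  s(X_2) = √(4.7) = 2.1679

Step 3 — r_{ij} = s_{ij} / (s_i · s_j):
  r[X_1,X_1] = 1 (diagonal).
  r[X_1,X_2] = -1.6 / (2.4083 · 2.1679) = -1.6 / 5.2211 = -0.3064
  r[X_2,X_2] = 1 (diagonal).

R is symmetric with unit diagonal. Assembling:

R = [[1, -0.3064],
 [-0.3064, 1]]


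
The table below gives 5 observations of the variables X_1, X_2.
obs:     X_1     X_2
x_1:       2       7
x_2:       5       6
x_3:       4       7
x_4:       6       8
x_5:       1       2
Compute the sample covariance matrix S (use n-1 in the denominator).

Step 1 — column means:
  mean(X_1) = (2 + 5 + 4 + 6 + 1) / 5 = 18/5 = 3.6
  mean(X_2) = (7 + 6 + 7 + 8 + 2) / 5 = 30/5 = 6

Step 2 — sample covariance S[i,j] = (1/(n-1)) · Σ_k (x_{k,i} - mean_i) · (x_{k,j} - mean_j), with n-1 = 4.
  S[X_1,X_1] = ((-1.6)·(-1.6) + (1.4)·(1.4) + (0.4)·(0.4) + (2.4)·(2.4) + (-2.6)·(-2.6)) / 4 = 17.2/4 = 4.3
  S[X_1,X_2] = ((-1.6)·(1) + (1.4)·(0) + (0.4)·(1) + (2.4)·(2) + (-2.6)·(-4)) / 4 = 14/4 = 3.5
  S[X_2,X_2] = ((1)·(1) + (0)·(0) + (1)·(1) + (2)·(2) + (-4)·(-4)) / 4 = 22/4 = 5.5

S is symmetric (S[j,i] = S[i,j]). Assembling:

S = [[4.3, 3.5],
 [3.5, 5.5]]


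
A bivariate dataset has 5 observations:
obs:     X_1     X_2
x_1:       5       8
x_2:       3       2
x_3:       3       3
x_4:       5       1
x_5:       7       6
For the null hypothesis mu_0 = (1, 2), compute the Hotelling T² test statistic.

Step 1 — sample mean vector:
  mean(X_1) = (5 + 3 + 3 + 5 + 7) / 5 = 23/5 = 4.6
  mean(X_2) = (8 + 2 + 3 + 1 + 6) / 5 = 20/5 = 4
  x̄ = (4.6, 4),  deviation x̄ - mu_0 = (4.6, 4) - (1, 2) = (3.6, 2).

Step 2 — sample covariance matrix, S[i,j] = (1/(n-1)) · Σ_k (x_{k,i} - mean_i) · (x_{k,j} - mean_j), divisor n-1 = 4:
  S[X_1,X_1] = ((0.4)·(0.4) + (-1.6)·(-1.6) + (-1.6)·(-1.6) + (0.4)·(0.4) + (2.4)·(2.4)) / 4 = 11.2/4 = 2.8
  S[X_1,X_2] = ((0.4)·(4) + (-1.6)·(-2) + (-1.6)·(-1) + (0.4)·(-3) + (2.4)·(2)) / 4 = 10/4 = 2.5
  S[X_2,X_2] = ((4)·(4) + (-2)·(-2) + (-1)·(-1) + (-3)·(-3) + (2)·(2)) / 4 = 34/4 = 8.5
  S = [[2.8, 2.5],
 [2.5, 8.5]].

Step 3 — invert S. det(S) = 2.8·8.5 - (2.5)² = 17.55.
  S^{-1} = (1/det) · [[d, -b], [-b, a]] = [[0.4843, -0.1425],
 [-0.1425, 0.1595]].

Step 4 — quadratic form (x̄ - mu_0)^T · S^{-1} · (x̄ - mu_0):
  S^{-1} · (x̄ - mu_0) = (1.4587, -0.1937),
  (x̄ - mu_0)^T · [...] = (3.6)·(1.4587) + (2)·(-0.1937) = 4.8638.

Step 5 — scale by n: T² = 5 · 4.8638 = 24.3191.

T² ≈ 24.3191


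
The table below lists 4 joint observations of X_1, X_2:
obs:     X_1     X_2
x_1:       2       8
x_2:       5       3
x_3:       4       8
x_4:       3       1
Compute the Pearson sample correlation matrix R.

Step 1 — column means:
  mean(X_1) = (2 + 5 + 4 + 3) / 4 = 14/4 = 3.5
  mean(X_2) = (8 + 3 + 8 + 1) / 4 = 20/4 = 5

Step 2 — sample variances and covariances s[i,j] = (1/(n-1)) · Σ_k (x_{k,i} - mean_i) · (x_{k,j} - mean_j), with n-1 = 3:
  s[X_1,X_1] = ((-1.5)·(-1.5) + (1.5)·(1.5) + (0.5)·(0.5) + (-0.5)·(-0.5)) / 3 = 5/3 = 1.6667
  s[X_1,X_2] = ((-1.5)·(3) + (1.5)·(-2) + (0.5)·(3) + (-0.5)·(-4)) / 3 = -4/3 = -1.3333
  s[X_2,X_2] = ((3)·(3) + (-2)·(-2) + (3)·(3) + (-4)·(-4)) / 3 = 38/3 = 12.6667
  Sample standard deviations s_i = √(s[i,i]):
  s(X_1) = √(1.6667) = 1.291
  s(X_2) = √(12.6667) = 3.559

Step 3 — r_{ij} = s_{ij} / (s_i · s_j):
  r[X_1,X_1] = 1 (diagonal).
  r[X_1,X_2] = -1.3333 / (1.291 · 3.559) = -1.3333 / 4.5947 = -0.2902
  r[X_2,X_2] = 1 (diagonal).

R is symmetric with unit diagonal. Assembling:

R = [[1, -0.2902],
 [-0.2902, 1]]


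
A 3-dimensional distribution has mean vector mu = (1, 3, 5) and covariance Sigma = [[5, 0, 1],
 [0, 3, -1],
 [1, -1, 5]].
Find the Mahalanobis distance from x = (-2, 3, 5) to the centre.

Step 1 — centre the observation: (x - mu) = (-3, 0, 0).

Step 2 — invert Sigma (cofactor / det for 3×3, or solve directly):
  Sigma^{-1} = [[0.209, -0.0149, -0.0448],
 [-0.0149, 0.3582, 0.0746],
 [-0.0448, 0.0746, 0.2239]].

Step 3 — form the quadratic (x - mu)^T · Sigma^{-1} · (x - mu):
  Sigma^{-1} · (x - mu) = (-0.6269, 0.0448, 0.1343).
  (x - mu)^T · [Sigma^{-1} · (x - mu)] = (-3)·(-0.6269) + (0)·(0.0448) + (0)·(0.1343) = 1.8806.

Step 4 — take square root: d = √(1.8806) ≈ 1.3713.

d(x, mu) = √(1.8806) ≈ 1.3713


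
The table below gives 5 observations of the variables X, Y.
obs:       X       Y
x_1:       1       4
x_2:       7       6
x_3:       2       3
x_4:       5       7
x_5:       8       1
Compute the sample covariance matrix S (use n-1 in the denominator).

Step 1 — column means:
  mean(X) = (1 + 7 + 2 + 5 + 8) / 5 = 23/5 = 4.6
  mean(Y) = (4 + 6 + 3 + 7 + 1) / 5 = 21/5 = 4.2

Step 2 — sample covariance S[i,j] = (1/(n-1)) · Σ_k (x_{k,i} - mean_i) · (x_{k,j} - mean_j), with n-1 = 4.
  S[X,X] = ((-3.6)·(-3.6) + (2.4)·(2.4) + (-2.6)·(-2.6) + (0.4)·(0.4) + (3.4)·(3.4)) / 4 = 37.2/4 = 9.3
  S[X,Y] = ((-3.6)·(-0.2) + (2.4)·(1.8) + (-2.6)·(-1.2) + (0.4)·(2.8) + (3.4)·(-3.2)) / 4 = -1.6/4 = -0.4
  S[Y,Y] = ((-0.2)·(-0.2) + (1.8)·(1.8) + (-1.2)·(-1.2) + (2.8)·(2.8) + (-3.2)·(-3.2)) / 4 = 22.8/4 = 5.7

S is symmetric (S[j,i] = S[i,j]). Assembling:

S = [[9.3, -0.4],
 [-0.4, 5.7]]


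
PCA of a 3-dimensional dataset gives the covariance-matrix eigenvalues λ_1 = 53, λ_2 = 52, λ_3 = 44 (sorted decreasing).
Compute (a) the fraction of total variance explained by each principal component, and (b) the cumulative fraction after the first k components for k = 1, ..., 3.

Step 1 — total variance = trace(Sigma) = Σ λ_i = 53 + 52 + 44 = 149.

Step 2 — fraction explained by component i = λ_i / Σ λ:
  PC1: 53/149 = 0.3557
  PC2: 52/149 = 0.349
  PC3: 44/149 = 0.2953

Step 3 — cumulative fraction after k components = (λ_1 + ... + λ_k) / Σ λ:
  k = 1: 53/149 = 0.3557
  k = 2: (53 + 52)/149 = 105/149 = 0.7047
  k = 3: (53 + 52 + 44)/149 = 149/149 = 1

Summary (fraction, with percent):

explained: PC1 0.3557 (35.57%), PC2 0.349 (34.9%), PC3 0.2953 (29.53%);  cumulative: 0.3557, 0.7047, 1


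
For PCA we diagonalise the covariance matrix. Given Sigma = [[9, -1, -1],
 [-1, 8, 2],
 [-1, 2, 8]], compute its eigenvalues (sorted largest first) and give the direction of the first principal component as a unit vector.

Step 1 — characteristic polynomial p(λ) = det(λI - Sigma) = λ³ - tr·λ² + c_1·λ - det, where tr = trace, c_1 = sum of the principal 2×2 minors, det = det(Sigma):
  tr = 9 + 8 + 8 = 25,
  c_1 = (9·8 - (-1)²) + (9·8 - (-1)²) + (8·8 - (2)²) = 71 + 71 + 60 = 202,
  det = 9·(8·8 - (2)²) - (-1)·((-1)·8 - (2)·(-1)) + (-1)·((-1)·(2) - 8·(-1)) = 9·(60) - (-1)·(-6) + (-1)·(6) = 528.
  So p(λ) = λ³ - 25λ² + 202λ - 528.
Step 2 — look for an integer root (rational root theorem: any rational root is an integer divisor of 528). Testing λ = 6:
  p(6) = 216 - 900 + 1212 - 528 = 0  ✓
  Dividing out (λ - 6): p(λ) = (λ - 6)(λ² - 19λ + 88).
Step 3 — remaining eigenvalues from the quadratic λ² - 19λ + 88 = 0:
  Δ = 19² - 4·88 = 361 - 352 = 9,  λ = (19 ± √9)/2 = (19 ± 3)/2 = 11 or 8.
  Sorted: λ_1 = 11,  λ_2 = 8,  λ_3 = 6  (check: sum = 25 = tr ✓).

Step 4 — unit eigenvector for λ_1 = 11: v spans the null space of (Sigma - λ_1 I), whose rows are
  r_1 = (-2, -1, -1),  r_2 = (-1, -3, 2),  r_3 = (-1, 2, -3).
  v is orthogonal to every row, so take v ∝ r_1 × r_2 = ((-1)·(2) - (-1)·(-3), (-1)·(-1) - (-2)·(2), (-2)·(-3) - (-1)·(-1)) = (-5, 5, 5).
  Rescale (divide by 5; multiply by -1 so the first nonzero entry is positive): u = (1, -1, -1).
  ||u|| = √((1)² + (-1)² + (-1)²) = √(3) ≈ 1.7321,  v_1 = u/||u|| ≈ (0.5774, -0.5774, -0.5774) (||v_1|| = 1).

λ_1 = 11,  λ_2 = 8,  λ_3 = 6;  v_1 ≈ (0.5774, -0.5774, -0.5774)


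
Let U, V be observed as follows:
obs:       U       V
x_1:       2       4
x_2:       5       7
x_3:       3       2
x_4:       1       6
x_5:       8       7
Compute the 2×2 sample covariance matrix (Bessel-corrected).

Step 1 — column means:
  mean(U) = (2 + 5 + 3 + 1 + 8) / 5 = 19/5 = 3.8
  mean(V) = (4 + 7 + 2 + 6 + 7) / 5 = 26/5 = 5.2

Step 2 — sample covariance S[i,j] = (1/(n-1)) · Σ_k (x_{k,i} - mean_i) · (x_{k,j} - mean_j), with n-1 = 4.
  S[U,U] = ((-1.8)·(-1.8) + (1.2)·(1.2) + (-0.8)·(-0.8) + (-2.8)·(-2.8) + (4.2)·(4.2)) / 4 = 30.8/4 = 7.7
  S[U,V] = ((-1.8)·(-1.2) + (1.2)·(1.8) + (-0.8)·(-3.2) + (-2.8)·(0.8) + (4.2)·(1.8)) / 4 = 12.2/4 = 3.05
  S[V,V] = ((-1.2)·(-1.2) + (1.8)·(1.8) + (-3.2)·(-3.2) + (0.8)·(0.8) + (1.8)·(1.8)) / 4 = 18.8/4 = 4.7

S is symmetric (S[j,i] = S[i,j]). Assembling:

S = [[7.7, 3.05],
 [3.05, 4.7]]


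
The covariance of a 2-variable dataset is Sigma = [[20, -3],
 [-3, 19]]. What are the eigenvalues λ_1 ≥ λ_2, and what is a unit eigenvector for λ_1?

Step 1 — characteristic polynomial of 2×2 Sigma:
  det(Sigma - λI) = λ² - trace · λ + det = 0.
  trace = 20 + 19 = 39, det = 20·19 - (-3)² = 371.
Step 2 — discriminant:
  Δ = trace² - 4·det = 1521 - 1484 = 37.
Step 3 — eigenvalues:
  λ = (trace ± √Δ)/2 = (39 ± 6.0828)/2,
  λ_1 = 22.5414,  λ_2 = 16.4586.

Step 4 — unit eigenvector for λ_1: solve (Sigma - λ_1 I)v = 0. First row:
  (20 - 22.5414)·v_x + (-3)·v_y = 0, i.e. (-2.5414)·v_x + (-3)·v_y = 0,
  so v ∝ (b, λ_1 - a) = (-3, 2.5414); multiply by -1 so the first entry is positive: u = (3, -2.5414).
  ||u|| = √((3)² + (-2.5414)²) = √(15.4586) ≈ 3.9317,
  v_1 = u/||u|| ≈ (0.763, -0.6464) (||v_1|| = 1).

λ_1 = 22.5414,  λ_2 = 16.4586;  v_1 ≈ (0.763, -0.6464)


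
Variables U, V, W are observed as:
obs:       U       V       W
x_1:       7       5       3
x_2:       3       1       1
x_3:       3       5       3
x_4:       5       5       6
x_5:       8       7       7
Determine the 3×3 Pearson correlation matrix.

Step 1 — column means:
  mean(U) = (7 + 3 + 3 + 5 + 8) / 5 = 26/5 = 5.2
  mean(V) = (5 + 1 + 5 + 5 + 7) / 5 = 23/5 = 4.6
  mean(W) = (3 + 1 + 3 + 6 + 7) / 5 = 20/5 = 4

Step 2 — sample variances and covariances s[i,j] = (1/(n-1)) · Σ_k (x_{k,i} - mean_i) · (x_{k,j} - mean_j), with n-1 = 4:
  s[U,U] = ((1.8)·(1.8) + (-2.2)·(-2.2) + (-2.2)·(-2.2) + (-0.2)·(-0.2) + (2.8)·(2.8)) / 4 = 20.8/4 = 5.2
  s[U,V] = ((1.8)·(0.4) + (-2.2)·(-3.6) + (-2.2)·(0.4) + (-0.2)·(0.4) + (2.8)·(2.4)) / 4 = 14.4/4 = 3.6
  s[U,W] = ((1.8)·(-1) + (-2.2)·(-3) + (-2.2)·(-1) + (-0.2)·(2) + (2.8)·(3)) / 4 = 15/4 = 3.75
  s[V,V] = ((0.4)·(0.4) + (-3.6)·(-3.6) + (0.4)·(0.4) + (0.4)·(0.4) + (2.4)·(2.4)) / 4 = 19.2/4 = 4.8
  s[V,W] = ((0.4)·(-1) + (-3.6)·(-3) + (0.4)·(-1) + (0.4)·(2) + (2.4)·(3)) / 4 = 18/4 = 4.5
  s[W,W] = ((-1)·(-1) + (-3)·(-3) + (-1)·(-1) + (2)·(2) + (3)·(3)) / 4 = 24/4 = 6
  Sample standard deviations s_i = √(s[i,i]):
  s(U) = √(5.2) = 2.2804
  s(V) = √(4.8) = 2.1909
  s(W) = √(6) = 2.4495

Step 3 — r_{ij} = s_{ij} / (s_i · s_j):
  r[U,U] = 1 (diagonal).
  r[U,V] = 3.6 / (2.2804 · 2.1909) = 3.6 / 4.996 = 0.7206
  r[U,W] = 3.75 / (2.2804 · 2.4495) = 3.75 / 5.5857 = 0.6714
  r[V,V] = 1 (diagonal).
  r[V,W] = 4.5 / (2.1909 · 2.4495) = 4.5 / 5.3666 = 0.8385
  r[W,W] = 1 (diagonal).

R is symmetric with unit diagonal. Assembling:

R = [[1, 0.7206, 0.6714],
 [0.7206, 1, 0.8385],
 [0.6714, 0.8385, 1]]


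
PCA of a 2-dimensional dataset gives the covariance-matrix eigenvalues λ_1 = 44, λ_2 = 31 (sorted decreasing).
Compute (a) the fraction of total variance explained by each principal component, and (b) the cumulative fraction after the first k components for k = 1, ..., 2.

Step 1 — total variance = trace(Sigma) = Σ λ_i = 44 + 31 = 75.

Step 2 — fraction explained by component i = λ_i / Σ λ:
  PC1: 44/75 = 0.5867
  PC2: 31/75 = 0.4133

Step 3 — cumulative fraction after k components = (λ_1 + ... + λ_k) / Σ λ:
  k = 1: 44/75 = 0.5867
  k = 2: (44 + 31)/75 = 75/75 = 1

Summary (fraction, with percent):

explained: PC1 0.5867 (58.67%), PC2 0.4133 (41.33%);  cumulative: 0.5867, 1


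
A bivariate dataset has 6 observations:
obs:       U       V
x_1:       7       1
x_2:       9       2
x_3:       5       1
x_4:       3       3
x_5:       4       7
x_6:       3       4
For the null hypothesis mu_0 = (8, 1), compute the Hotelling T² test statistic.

Step 1 — sample mean vector:
  mean(U) = (7 + 9 + 5 + 3 + 4 + 3) / 6 = 31/6 = 5.1667
  mean(V) = (1 + 2 + 1 + 3 + 7 + 4) / 6 = 18/6 = 3
  x̄ = (5.1667, 3),  deviation x̄ - mu_0 = (5.1667, 3) - (8, 1) = (-2.8333, 2).

Step 2 — sample covariance matrix, S[i,j] = (1/(n-1)) · Σ_k (x_{k,i} - mean_i) · (x_{k,j} - mean_j), divisor n-1 = 5:
  S[U,U] = ((1.8333)·(1.8333) + (3.8333)·(3.8333) + (-0.1667)·(-0.1667) + (-2.1667)·(-2.1667) + (-1.1667)·(-1.1667) + (-2.1667)·(-2.1667)) / 5 = 28.8333/5 = 5.7667
  S[U,V] = ((1.8333)·(-2) + (3.8333)·(-1) + (-0.1667)·(-2) + (-2.1667)·(0) + (-1.1667)·(4) + (-2.1667)·(1)) / 5 = -14/5 = -2.8
  S[V,V] = ((-2)·(-2) + (-1)·(-1) + (-2)·(-2) + (0)·(0) + (4)·(4) + (1)·(1)) / 5 = 26/5 = 5.2
  S = [[5.7667, -2.8],
 [-2.8, 5.2]].

Step 3 — invert S. det(S) = 5.7667·5.2 - (-2.8)² = 22.1467.
  S^{-1} = (1/det) · [[d, -b], [-b, a]] = [[0.2348, 0.1264],
 [0.1264, 0.2604]].

Step 4 — quadratic form (x̄ - mu_0)^T · S^{-1} · (x̄ - mu_0):
  S^{-1} · (x̄ - mu_0) = (-0.4124, 0.1626),
  (x̄ - mu_0)^T · [...] = (-2.8333)·(-0.4124) + (2)·(0.1626) = 1.4936.

Step 5 — scale by n: T² = 6 · 1.4936 = 8.9615.

T² ≈ 8.9615


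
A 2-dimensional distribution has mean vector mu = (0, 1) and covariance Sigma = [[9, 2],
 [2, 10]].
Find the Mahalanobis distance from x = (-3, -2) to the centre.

Step 1 — centre the observation: (x - mu) = (-3, -3).

Step 2 — invert Sigma. det(Sigma) = 9·10 - (2)² = 86.
  Sigma^{-1} = (1/det) · [[d, -b], [-b, a]] = [[0.1163, -0.0233],
 [-0.0233, 0.1047]].

Step 3 — form the quadratic (x - mu)^T · Sigma^{-1} · (x - mu):
  Sigma^{-1} · (x - mu) = (-0.2791, -0.2442).
  (x - mu)^T · [Sigma^{-1} · (x - mu)] = (-3)·(-0.2791) + (-3)·(-0.2442) = 1.5698.

Step 4 — take square root: d = √(1.5698) ≈ 1.2529.

d(x, mu) = √(1.5698) ≈ 1.2529


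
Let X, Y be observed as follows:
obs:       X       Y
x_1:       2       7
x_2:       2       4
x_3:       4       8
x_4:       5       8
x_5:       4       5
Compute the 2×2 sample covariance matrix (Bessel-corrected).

Step 1 — column means:
  mean(X) = (2 + 2 + 4 + 5 + 4) / 5 = 17/5 = 3.4
  mean(Y) = (7 + 4 + 8 + 8 + 5) / 5 = 32/5 = 6.4

Step 2 — sample covariance S[i,j] = (1/(n-1)) · Σ_k (x_{k,i} - mean_i) · (x_{k,j} - mean_j), with n-1 = 4.
  S[X,X] = ((-1.4)·(-1.4) + (-1.4)·(-1.4) + (0.6)·(0.6) + (1.6)·(1.6) + (0.6)·(0.6)) / 4 = 7.2/4 = 1.8
  S[X,Y] = ((-1.4)·(0.6) + (-1.4)·(-2.4) + (0.6)·(1.6) + (1.6)·(1.6) + (0.6)·(-1.4)) / 4 = 5.2/4 = 1.3
  S[Y,Y] = ((0.6)·(0.6) + (-2.4)·(-2.4) + (1.6)·(1.6) + (1.6)·(1.6) + (-1.4)·(-1.4)) / 4 = 13.2/4 = 3.3

S is symmetric (S[j,i] = S[i,j]). Assembling:

S = [[1.8, 1.3],
 [1.3, 3.3]]


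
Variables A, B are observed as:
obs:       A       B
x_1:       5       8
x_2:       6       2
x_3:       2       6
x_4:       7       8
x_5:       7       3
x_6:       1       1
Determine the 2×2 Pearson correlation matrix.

Step 1 — column means:
  mean(A) = (5 + 6 + 2 + 7 + 7 + 1) / 6 = 28/6 = 4.6667
  mean(B) = (8 + 2 + 6 + 8 + 3 + 1) / 6 = 28/6 = 4.6667

Step 2 — sample variances and covariances s[i,j] = (1/(n-1)) · Σ_k (x_{k,i} - mean_i) · (x_{k,j} - mean_j), with n-1 = 5:
  s[A,A] = ((0.3333)·(0.3333) + (1.3333)·(1.3333) + (-2.6667)·(-2.6667) + (2.3333)·(2.3333) + (2.3333)·(2.3333) + (-3.6667)·(-3.6667)) / 5 = 33.3333/5 = 6.6667
  s[A,B] = ((0.3333)·(3.3333) + (1.3333)·(-2.6667) + (-2.6667)·(1.3333) + (2.3333)·(3.3333) + (2.3333)·(-1.6667) + (-3.6667)·(-3.6667)) / 5 = 11.3333/5 = 2.2667
  s[B,B] = ((3.3333)·(3.3333) + (-2.6667)·(-2.6667) + (1.3333)·(1.3333) + (3.3333)·(3.3333) + (-1.6667)·(-1.6667) + (-3.6667)·(-3.6667)) / 5 = 47.3333/5 = 9.4667
  Sample standard deviations s_i = √(s[i,i]):
  s(A) = √(6.6667) = 2.582
  s(B) = √(9.4667) = 3.0768

Step 3 — r_{ij} = s_{ij} / (s_i · s_j):
  r[A,A] = 1 (diagonal).
  r[A,B] = 2.2667 / (2.582 · 3.0768) = 2.2667 / 7.9443 = 0.2853
  r[B,B] = 1 (diagonal).

R is symmetric with unit diagonal. Assembling:

R = [[1, 0.2853],
 [0.2853, 1]]


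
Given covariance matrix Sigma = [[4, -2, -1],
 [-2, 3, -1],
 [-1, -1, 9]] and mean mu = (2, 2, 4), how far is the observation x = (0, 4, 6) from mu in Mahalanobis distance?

Step 1 — centre the observation: (x - mu) = (-2, 2, 2).

Step 2 — invert Sigma (cofactor / det for 3×3, or solve directly):
  Sigma^{-1} = [[0.4262, 0.3115, 0.082],
 [0.3115, 0.5738, 0.0984],
 [0.082, 0.0984, 0.1311]].

Step 3 — form the quadratic (x - mu)^T · Sigma^{-1} · (x - mu):
  Sigma^{-1} · (x - mu) = (-0.0656, 0.7213, 0.2951).
  (x - mu)^T · [Sigma^{-1} · (x - mu)] = (-2)·(-0.0656) + (2)·(0.7213) + (2)·(0.2951) = 2.1639.

Step 4 — take square root: d = √(2.1639) ≈ 1.471.

d(x, mu) = √(2.1639) ≈ 1.471


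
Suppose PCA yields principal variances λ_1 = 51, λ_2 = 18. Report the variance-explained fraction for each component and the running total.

Step 1 — total variance = trace(Sigma) = Σ λ_i = 51 + 18 = 69.

Step 2 — fraction explained by component i = λ_i / Σ λ:
  PC1: 51/69 = 0.7391
  PC2: 18/69 = 0.2609

Step 3 — cumulative fraction after k components = (λ_1 + ... + λ_k) / Σ λ:
  k = 1: 51/69 = 0.7391
  k = 2: (51 + 18)/69 = 69/69 = 1

Summary (fraction, with percent):

explained: PC1 0.7391 (73.91%), PC2 0.2609 (26.09%);  cumulative: 0.7391, 1


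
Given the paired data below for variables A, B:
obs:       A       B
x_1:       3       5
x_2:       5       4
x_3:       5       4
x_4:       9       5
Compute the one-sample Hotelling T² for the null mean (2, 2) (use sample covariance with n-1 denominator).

Step 1 — sample mean vector:
  mean(A) = (3 + 5 + 5 + 9) / 4 = 22/4 = 5.5
  mean(B) = (5 + 4 + 4 + 5) / 4 = 18/4 = 4.5
  x̄ = (5.5, 4.5),  deviation x̄ - mu_0 = (5.5, 4.5) - (2, 2) = (3.5, 2.5).

Step 2 — sample covariance matrix, S[i,j] = (1/(n-1)) · Σ_k (x_{k,i} - mean_i) · (x_{k,j} - mean_j), divisor n-1 = 3:
  S[A,A] = ((-2.5)·(-2.5) + (-0.5)·(-0.5) + (-0.5)·(-0.5) + (3.5)·(3.5)) / 3 = 19/3 = 6.3333
  S[A,B] = ((-2.5)·(0.5) + (-0.5)·(-0.5) + (-0.5)·(-0.5) + (3.5)·(0.5)) / 3 = 1/3 = 0.3333
  S[B,B] = ((0.5)·(0.5) + (-0.5)·(-0.5) + (-0.5)·(-0.5) + (0.5)·(0.5)) / 3 = 1/3 = 0.3333
  S = [[6.3333, 0.3333],
 [0.3333, 0.3333]].

Step 3 — invert S. det(S) = 6.3333·0.3333 - (0.3333)² = 2.
  S^{-1} = (1/det) · [[d, -b], [-b, a]] = [[0.1667, -0.1667],
 [-0.1667, 3.1667]].

Step 4 — quadratic form (x̄ - mu_0)^T · S^{-1} · (x̄ - mu_0):
  S^{-1} · (x̄ - mu_0) = (0.1667, 7.3333),
  (x̄ - mu_0)^T · [...] = (3.5)·(0.1667) + (2.5)·(7.3333) = 18.9167.

Step 5 — scale by n: T² = 4 · 18.9167 = 75.6667.

T² ≈ 75.6667


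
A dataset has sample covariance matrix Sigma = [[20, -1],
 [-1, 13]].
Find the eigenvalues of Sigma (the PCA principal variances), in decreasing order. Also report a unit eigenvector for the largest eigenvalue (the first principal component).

Step 1 — characteristic polynomial of 2×2 Sigma:
  det(Sigma - λI) = λ² - trace · λ + det = 0.
  trace = 20 + 13 = 33, det = 20·13 - (-1)² = 259.
Step 2 — discriminant:
  Δ = trace² - 4·det = 1089 - 1036 = 53.
Step 3 — eigenvalues:
  λ = (trace ± √Δ)/2 = (33 ± 7.2801)/2,
  λ_1 = 20.1401,  λ_2 = 12.8599.

Step 4 — unit eigenvector for λ_1: solve (Sigma - λ_1 I)v = 0. First row:
  (20 - 20.1401)·v_x + (-1)·v_y = 0, i.e. (-0.1401)·v_x + (-1)·v_y = 0,
  so v ∝ (b, λ_1 - a) = (-1, 0.1401); multiply by -1 so the first entry is positive: u = (1, -0.1401).
  ||u|| = √((1)² + (-0.1401)²) = √(1.0196) ≈ 1.0098,
  v_1 = u/||u|| ≈ (0.9903, -0.1387) (||v_1|| = 1).

λ_1 = 20.1401,  λ_2 = 12.8599;  v_1 ≈ (0.9903, -0.1387)


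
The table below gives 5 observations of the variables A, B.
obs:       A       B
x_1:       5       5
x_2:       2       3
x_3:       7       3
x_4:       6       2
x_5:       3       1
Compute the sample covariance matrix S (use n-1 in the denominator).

Step 1 — column means:
  mean(A) = (5 + 2 + 7 + 6 + 3) / 5 = 23/5 = 4.6
  mean(B) = (5 + 3 + 3 + 2 + 1) / 5 = 14/5 = 2.8

Step 2 — sample covariance S[i,j] = (1/(n-1)) · Σ_k (x_{k,i} - mean_i) · (x_{k,j} - mean_j), with n-1 = 4.
  S[A,A] = ((0.4)·(0.4) + (-2.6)·(-2.6) + (2.4)·(2.4) + (1.4)·(1.4) + (-1.6)·(-1.6)) / 4 = 17.2/4 = 4.3
  S[A,B] = ((0.4)·(2.2) + (-2.6)·(0.2) + (2.4)·(0.2) + (1.4)·(-0.8) + (-1.6)·(-1.8)) / 4 = 2.6/4 = 0.65
  S[B,B] = ((2.2)·(2.2) + (0.2)·(0.2) + (0.2)·(0.2) + (-0.8)·(-0.8) + (-1.8)·(-1.8)) / 4 = 8.8/4 = 2.2

S is symmetric (S[j,i] = S[i,j]). Assembling:

S = [[4.3, 0.65],
 [0.65, 2.2]]


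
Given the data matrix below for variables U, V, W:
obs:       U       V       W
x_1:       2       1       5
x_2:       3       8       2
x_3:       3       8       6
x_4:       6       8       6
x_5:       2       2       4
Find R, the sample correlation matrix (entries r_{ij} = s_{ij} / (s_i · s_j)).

Step 1 — column means:
  mean(U) = (2 + 3 + 3 + 6 + 2) / 5 = 16/5 = 3.2
  mean(V) = (1 + 8 + 8 + 8 + 2) / 5 = 27/5 = 5.4
  mean(W) = (5 + 2 + 6 + 6 + 4) / 5 = 23/5 = 4.6

Step 2 — sample variances and covariances s[i,j] = (1/(n-1)) · Σ_k (x_{k,i} - mean_i) · (x_{k,j} - mean_j), with n-1 = 4:
  s[U,U] = ((-1.2)·(-1.2) + (-0.2)·(-0.2) + (-0.2)·(-0.2) + (2.8)·(2.8) + (-1.2)·(-1.2)) / 4 = 10.8/4 = 2.7
  s[U,V] = ((-1.2)·(-4.4) + (-0.2)·(2.6) + (-0.2)·(2.6) + (2.8)·(2.6) + (-1.2)·(-3.4)) / 4 = 15.6/4 = 3.9
  s[U,W] = ((-1.2)·(0.4) + (-0.2)·(-2.6) + (-0.2)·(1.4) + (2.8)·(1.4) + (-1.2)·(-0.6)) / 4 = 4.4/4 = 1.1
  s[V,V] = ((-4.4)·(-4.4) + (2.6)·(2.6) + (2.6)·(2.6) + (2.6)·(2.6) + (-3.4)·(-3.4)) / 4 = 51.2/4 = 12.8
  s[V,W] = ((-4.4)·(0.4) + (2.6)·(-2.6) + (2.6)·(1.4) + (2.6)·(1.4) + (-3.4)·(-0.6)) / 4 = 0.8/4 = 0.2
  s[W,W] = ((0.4)·(0.4) + (-2.6)·(-2.6) + (1.4)·(1.4) + (1.4)·(1.4) + (-0.6)·(-0.6)) / 4 = 11.2/4 = 2.8
  Sample standard deviations s_i = √(s[i,i]):
  s(U) = √(2.7) = 1.6432
  s(V) = √(12.8) = 3.5777
  s(W) = √(2.8) = 1.6733

Step 3 — r_{ij} = s_{ij} / (s_i · s_j):
  r[U,U] = 1 (diagonal).
  r[U,V] = 3.9 / (1.6432 · 3.5777) = 3.9 / 5.8788 = 0.6634
  r[U,W] = 1.1 / (1.6432 · 1.6733) = 1.1 / 2.7495 = 0.4001
  r[V,V] = 1 (diagonal).
  r[V,W] = 0.2 / (3.5777 · 1.6733) = 0.2 / 5.9867 = 0.0334
  r[W,W] = 1 (diagonal).

R is symmetric with unit diagonal. Assembling:

R = [[1, 0.6634, 0.4001],
 [0.6634, 1, 0.0334],
 [0.4001, 0.0334, 1]]
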